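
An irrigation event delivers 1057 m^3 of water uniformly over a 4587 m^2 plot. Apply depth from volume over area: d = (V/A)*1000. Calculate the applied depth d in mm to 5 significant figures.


d = (1057 / 4587) * 1000 = 230.43 mm
Therefore the applied depth d = 230.43 mm.


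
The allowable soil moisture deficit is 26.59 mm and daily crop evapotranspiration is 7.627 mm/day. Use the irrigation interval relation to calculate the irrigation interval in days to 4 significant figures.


Approach: apply the irrigation interval relation, interval = SMD / ETc.
interval = 26.59 / 7.627 = 3.486 days
Therefore the irrigation interval = 3.486 days.


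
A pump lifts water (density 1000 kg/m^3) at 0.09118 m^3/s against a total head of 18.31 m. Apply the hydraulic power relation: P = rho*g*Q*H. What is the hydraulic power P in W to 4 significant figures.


P = 1000 * 9.81 * 0.09118 * 18.31 = 16380 W
Therefore the hydraulic power P = 16380 W.


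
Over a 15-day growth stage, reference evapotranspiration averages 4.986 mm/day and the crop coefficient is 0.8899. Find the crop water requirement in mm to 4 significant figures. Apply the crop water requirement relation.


Approach: apply the crop water requirement relation, CWR = ET0 * Kc * days.
CWR = 4.986 * 0.8899 * 15 = 66.56 mm
Therefore the crop water requirement = 66.56 mm.


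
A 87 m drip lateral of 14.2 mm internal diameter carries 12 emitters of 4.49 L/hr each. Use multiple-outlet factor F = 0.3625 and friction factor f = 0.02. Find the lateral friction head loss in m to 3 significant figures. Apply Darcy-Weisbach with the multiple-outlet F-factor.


Approach: apply Darcy-Weisbach with the multiple-outlet F-factor, Q = n*q/(3600*1000) m^3/s; v = Q/A; hf = F*f*(L/D)*(v^2/(2g)).
Q = 12*4.49/(3600*1000) = 1.4967e-05 m^3/s
A = pi*(14.2e-3/2)^2 = 1.5837e-04 m^2, so v = Q/A = 0.094506 m/s
hf = 0.3625*0.02*(87/0.0142)*(0.094506^2/(2*9.81)) = 0.0202 m
Therefore the lateral friction head loss = 0.0202 m.


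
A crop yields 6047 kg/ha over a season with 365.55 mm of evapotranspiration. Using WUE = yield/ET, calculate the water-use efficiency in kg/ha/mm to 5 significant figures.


WUE = 6047 / 365.55 = 16.542 kg/ha/mm
Therefore the water-use efficiency = 16.542 kg/ha/mm.


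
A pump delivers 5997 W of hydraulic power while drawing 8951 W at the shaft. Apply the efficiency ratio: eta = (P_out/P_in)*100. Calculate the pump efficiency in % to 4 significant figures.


eta = (5997 / 8951) * 100 = 67.00 %
Therefore the pump efficiency = 67.00 %.


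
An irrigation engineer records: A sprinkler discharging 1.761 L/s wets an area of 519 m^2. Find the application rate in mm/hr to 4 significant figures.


Approach: apply the application rate relation, rate = (Q/A)*3600.
rate = (1.761 / 519) * 3600 = 12.22 mm/hr
Therefore the application rate = 12.22 mm/hr.


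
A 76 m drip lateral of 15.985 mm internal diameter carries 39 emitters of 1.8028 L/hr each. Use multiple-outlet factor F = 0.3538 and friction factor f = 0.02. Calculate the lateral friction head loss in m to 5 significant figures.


Approach: apply Darcy-Weisbach with the multiple-outlet F-factor, Q = n*q/(3600*1000) m^3/s; v = Q/A; hf = F*f*(L/D)*(v^2/(2g)).
Q = 39*1.8028/(3600*1000) = 1.953033e-05 m^3/s
A = pi*(15.985e-3/2)^2 = 2.006851e-04 m^2, so v = Q/A = 0.09731830 m/s
hf = 0.3538*0.02*(76/0.015985)*(0.09731830^2/(2*9.81)) = 0.016240 m
Therefore the lateral friction head loss = 0.016240 m.


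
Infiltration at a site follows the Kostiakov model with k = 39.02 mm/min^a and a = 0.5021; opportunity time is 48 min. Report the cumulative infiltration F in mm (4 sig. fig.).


Approach: apply the Kostiakov infiltration equation, F = k*t^a.
F = 39.02 * 48^0.5021 = 272.5 mm
Therefore the cumulative infiltration F = 272.5 mm.


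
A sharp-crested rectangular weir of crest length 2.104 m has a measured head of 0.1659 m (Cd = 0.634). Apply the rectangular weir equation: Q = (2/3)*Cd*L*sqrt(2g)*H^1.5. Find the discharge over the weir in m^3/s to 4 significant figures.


Q = (2/3)*0.634*2.104*sqrt(2*9.81)*0.1659^1.5 = 0.2662 m^3/s
Therefore the discharge over the weir = 0.2662 m^3/s.


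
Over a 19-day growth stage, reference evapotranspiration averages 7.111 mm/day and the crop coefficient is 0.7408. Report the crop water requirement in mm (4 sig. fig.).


Approach: apply the crop water requirement relation, CWR = ET0 * Kc * days.
CWR = 7.111 * 0.7408 * 19 = 100.1 mm
Therefore the crop water requirement = 100.1 mm.


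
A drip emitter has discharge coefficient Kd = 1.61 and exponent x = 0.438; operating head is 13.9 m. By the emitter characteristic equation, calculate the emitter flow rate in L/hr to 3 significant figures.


Approach: apply the emitter characteristic equation, q = Kd * h^x.
q = 1.61 * 13.9^0.438 = 5.10 L/hr
Therefore the emitter flow rate = 5.10 L/hr.


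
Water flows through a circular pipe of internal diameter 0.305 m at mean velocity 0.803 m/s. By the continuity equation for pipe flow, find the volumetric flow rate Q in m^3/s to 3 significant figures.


Approach: apply the continuity equation for pipe flow, Q = A * v with A = pi*(D/2)^2.
A = pi*(0.305/2)^2 = 0.073062 m^2
Q = 0.073062 * 0.803 = 0.0587 m^3/s
Therefore the volumetric flow rate Q = 0.0587 m^3/s.


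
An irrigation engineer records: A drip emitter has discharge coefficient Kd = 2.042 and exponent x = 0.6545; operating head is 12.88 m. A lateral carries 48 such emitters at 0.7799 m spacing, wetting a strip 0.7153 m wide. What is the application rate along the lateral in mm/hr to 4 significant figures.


Approach: apply the emitter equation with a lateral mass balance, q = Kd*h^x; Q = n*q; rate = Q/(n*spacing*width).
Step 1 — single emitter flow (q = Kd*h^x):
  q = 2.042 * 12.88^0.6545 = 10.8767 L/hr
Step 2 — total lateral flow: Q = 48 * 10.8767 = 522.080 L/hr
Step 3 — wetted area: A = 48 * 0.7799 * 0.7153 = 26.7774 m^2
Step 4 — application rate: Q/A = 522.080/26.7774 = 19.50 mm/hr
Therefore the application rate along the lateral = 19.50 mm/hr.


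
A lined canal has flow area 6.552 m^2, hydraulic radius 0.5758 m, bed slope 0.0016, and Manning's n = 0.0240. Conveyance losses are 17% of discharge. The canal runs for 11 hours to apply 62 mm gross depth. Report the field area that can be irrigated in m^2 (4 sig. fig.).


Approach: apply Manning's equation with a conveyance and depth budget, Q = (1/n)*A*R^(2/3)*S^(1/2); Q_field = Q*(1-loss); Area = Q_field*t/(d/1000).
Step 1 — canal discharge (Manning's equation):
  Q = (1/0.0240) * 6.552 * 0.5758^(2/3) * 0.0016^(1/2) = 7.55795 m^3/s
Step 2 — delivered flow: Q_field = 7.55795*(1 - 17/100) = 6.27309 m^3/s
Step 3 — volume delivered: V = 6.27309 * 11*3600 = 248415 m^3
Step 4 — area served: A = V / (depth/1000) = 248415 / 0.062 = 4007000 m^2
Therefore the field area that can be irrigated = 4007000 m^2.


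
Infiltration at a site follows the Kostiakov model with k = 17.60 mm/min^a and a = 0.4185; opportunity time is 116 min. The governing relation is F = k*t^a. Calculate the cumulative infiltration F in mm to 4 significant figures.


F = 17.60 * 116^0.4185 = 128.7 mm
Therefore the cumulative infiltration F = 128.7 mm.


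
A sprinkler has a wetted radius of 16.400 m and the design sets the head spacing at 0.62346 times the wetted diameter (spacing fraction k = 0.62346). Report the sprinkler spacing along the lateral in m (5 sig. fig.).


Approach: apply the sprinkler spacing rule (spacing as a fraction of wetted diameter), S = k*(2*R).
S = 0.62346 * (2 * 16.400) = 20.449 m
Therefore the sprinkler spacing along the lateral = 20.449 m.


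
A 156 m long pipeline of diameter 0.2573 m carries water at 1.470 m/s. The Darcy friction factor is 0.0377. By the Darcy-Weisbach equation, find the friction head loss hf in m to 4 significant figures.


Approach: apply the Darcy-Weisbach equation, hf = f*(L/D)*(v^2/(2g)).
hf = 0.0377 * (156/0.2573) * (1.470^2 / (2*9.81))
hf = 2.517 m
Therefore the friction head loss hf = 2.517 m.


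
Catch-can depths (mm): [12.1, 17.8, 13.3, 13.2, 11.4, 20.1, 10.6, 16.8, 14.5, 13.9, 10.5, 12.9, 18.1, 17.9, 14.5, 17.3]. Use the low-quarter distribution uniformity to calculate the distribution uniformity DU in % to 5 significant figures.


Approach: apply the low-quarter distribution uniformity, DU = (mean of lowest quarter of readings / overall mean)*100.
sorted lowest 4 of 16: [10.5, 10.6, 11.4, 12.1] -> mean = 11.15000 mm
overall mean = 14.68125 mm
DU = (11.15000/14.68125)*100 = 75.947 %
Therefore the distribution uniformity DU = 75.947 %.


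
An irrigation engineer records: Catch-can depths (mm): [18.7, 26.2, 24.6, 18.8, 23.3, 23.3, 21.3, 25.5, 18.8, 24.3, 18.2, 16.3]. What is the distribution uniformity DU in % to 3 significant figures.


Approach: apply the low-quarter distribution uniformity, DU = (mean of lowest quarter of readings / overall mean)*100.
sorted lowest 3 of 12: [16.3, 18.2, 18.7] -> mean = 17.733 mm
overall mean = 21.608 mm
DU = (17.733/21.608)*100 = 82.1 %
Therefore the distribution uniformity DU = 82.1 %.


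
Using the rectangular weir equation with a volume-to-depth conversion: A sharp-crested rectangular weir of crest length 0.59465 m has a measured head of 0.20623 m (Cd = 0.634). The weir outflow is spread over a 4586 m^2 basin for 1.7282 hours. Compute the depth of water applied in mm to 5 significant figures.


Approach: apply the rectangular weir equation with a volume-to-depth conversion, Q = (2/3)*Cd*L*sqrt(2g)*H^1.5; d = Q*t/A * 1000.
Step 1 — weir discharge:
  Q = (2/3)*0.634*0.59465*sqrt(2*9.81)*0.20623^1.5 = 0.1042646 m^3/s
Step 2 — volume: V = 0.1042646 * 1.7282*3600 = 648.6840 m^3
Step 3 — depth: d = V/A * 1000 = 648.6840/4586 * 1000 = 141.45 mm
Therefore the depth of water applied = 141.45 mm.


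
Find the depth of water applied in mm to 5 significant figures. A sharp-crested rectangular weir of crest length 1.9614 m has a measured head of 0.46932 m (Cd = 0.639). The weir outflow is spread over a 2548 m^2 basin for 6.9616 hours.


Approach: apply the rectangular weir equation with a volume-to-depth conversion, Q = (2/3)*Cd*L*sqrt(2g)*H^1.5; d = Q*t/A * 1000.
Step 1 — weir discharge:
  Q = (2/3)*0.639*1.9614*sqrt(2*9.81)*0.46932^1.5 = 1.189950 m^3/s
Step 2 — volume: V = 1.189950 * 6.9616*3600 = 29822.25 m^3
Step 3 — depth: d = V/A * 1000 = 29822.25/2548 * 1000 = 11704 mm
Therefore the depth of water applied = 11704 mm.


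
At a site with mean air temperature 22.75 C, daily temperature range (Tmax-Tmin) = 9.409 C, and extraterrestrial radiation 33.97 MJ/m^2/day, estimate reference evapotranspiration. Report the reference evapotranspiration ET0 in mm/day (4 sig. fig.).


Approach: apply the Hargreaves-Samani method, ET0 = 0.0023*(Tmean+17.8)*sqrt(Tmax-Tmin)*0.408*Ra.
ET0 = 0.0023*(22.75+17.8)*sqrt(9.409)*0.408*33.97 = 3.965 mm/day
Therefore the reference evapotranspiration ET0 = 3.965 mm/day.


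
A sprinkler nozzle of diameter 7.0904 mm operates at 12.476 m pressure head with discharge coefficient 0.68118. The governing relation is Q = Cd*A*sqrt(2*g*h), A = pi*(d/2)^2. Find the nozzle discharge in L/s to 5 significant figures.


A = pi*(7.0904e-3/2)^2 = 3.948493e-05 m^2
Q = 0.68118 * 3.948493e-05 * sqrt(2*9.81*12.476) * 1000 = 0.42080 L/s
Therefore the nozzle discharge = 0.42080 L/s.


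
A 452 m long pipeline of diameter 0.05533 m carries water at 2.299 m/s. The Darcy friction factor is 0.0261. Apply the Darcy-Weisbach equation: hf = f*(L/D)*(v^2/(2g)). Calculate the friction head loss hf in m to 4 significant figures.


hf = 0.0261 * (452/0.05533) * (2.299^2 / (2*9.81))
hf = 57.44 m
Therefore the friction head loss hf = 57.44 m.


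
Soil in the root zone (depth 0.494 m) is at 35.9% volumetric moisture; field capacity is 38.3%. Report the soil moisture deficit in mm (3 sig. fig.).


Approach: apply the soil moisture deficit relation, SMD = (FC - theta)/100 * depth * 1000.
SMD = (38.3 - 35.9)/100 * 0.494 * 1000 = 11.9 mm
Therefore the soil moisture deficit = 11.9 mm.


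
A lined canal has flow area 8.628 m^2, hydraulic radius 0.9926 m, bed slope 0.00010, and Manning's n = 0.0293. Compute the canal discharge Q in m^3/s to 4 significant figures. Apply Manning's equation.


Approach: apply Manning's equation, Q = (1/n)*A*R^(2/3)*S^(1/2).
Q = (1/0.0293) * 8.628 * 0.9926^(2/3) * 0.00010^(1/2) = 2.930 m^3/s
Therefore the canal discharge Q = 2.930 m^3/s.


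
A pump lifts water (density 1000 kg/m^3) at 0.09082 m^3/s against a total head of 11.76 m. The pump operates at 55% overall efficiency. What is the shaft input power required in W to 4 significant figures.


Approach: apply hydraulic power then efficiency conversion, P = rho*g*Q*H; P_in = P/eta.
Step 1 — hydraulic power (P = rho*g*Q*H):
  P = 1000 * 9.81 * 0.09082 * 11.76 = 10477.5 W
Step 2 — input power: P_in = P/eta = 10477.5 / 0.55 = 19050 W
Therefore the shaft input power required = 19050 W.


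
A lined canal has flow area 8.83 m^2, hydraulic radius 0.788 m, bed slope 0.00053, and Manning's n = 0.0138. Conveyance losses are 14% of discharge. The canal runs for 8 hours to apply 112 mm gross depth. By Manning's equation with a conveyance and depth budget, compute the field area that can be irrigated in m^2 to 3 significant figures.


Approach: apply Manning's equation with a conveyance and depth budget, Q = (1/n)*A*R^(2/3)*S^(1/2); Q_field = Q*(1-loss); Area = Q_field*t/(d/1000).
Step 1 — canal discharge (Manning's equation):
  Q = (1/0.0138) * 8.83 * 0.788^(2/3) * 0.00053^(1/2) = 12.567 m^3/s
Step 2 — delivered flow: Q_field = 12.567*(1 - 14/100) = 10.808 m^3/s
Step 3 — volume delivered: V = 10.808 * 8*3600 = 311260 m^3
Step 4 — area served: A = V / (depth/1000) = 311260 / 0.112 = 2780000 m^2
Therefore the field area that can be irrigated = 2780000 m^2.


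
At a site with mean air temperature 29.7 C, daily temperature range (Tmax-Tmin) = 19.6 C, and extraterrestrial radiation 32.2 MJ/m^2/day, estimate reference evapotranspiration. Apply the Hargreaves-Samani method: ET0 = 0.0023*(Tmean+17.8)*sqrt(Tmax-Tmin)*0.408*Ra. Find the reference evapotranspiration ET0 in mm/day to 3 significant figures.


ET0 = 0.0023*(29.7+17.8)*sqrt(19.6)*0.408*32.2 = 6.35 mm/day
Therefore the reference evapotranspiration ET0 = 6.35 mm/day.


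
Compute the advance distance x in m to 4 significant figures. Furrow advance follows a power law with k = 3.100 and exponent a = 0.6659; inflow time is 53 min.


Approach: apply the power-law advance function, x = k*t^a.
x = 3.100 * 53^0.6659 = 43.61 m
Therefore the advance distance x = 43.61 m.


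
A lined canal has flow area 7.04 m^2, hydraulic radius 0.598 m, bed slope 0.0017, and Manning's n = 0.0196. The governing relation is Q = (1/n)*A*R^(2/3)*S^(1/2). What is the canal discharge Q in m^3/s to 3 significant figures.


Q = (1/0.0196) * 7.04 * 0.598^(2/3) * 0.0017^(1/2) = 10.5 m^3/s
Therefore the canal discharge Q = 10.5 m^3/s.


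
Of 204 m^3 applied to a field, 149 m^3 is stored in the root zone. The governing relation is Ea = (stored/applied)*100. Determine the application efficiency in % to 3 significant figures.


Ea = (149/204)*100 = 73.0 %
Therefore the application efficiency = 73.0 %.


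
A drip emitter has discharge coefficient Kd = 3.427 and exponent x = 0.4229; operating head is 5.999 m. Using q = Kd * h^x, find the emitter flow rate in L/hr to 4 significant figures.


q = 3.427 * 5.999^0.4229 = 7.311 L/hr
Therefore the emitter flow rate = 7.311 L/hr.


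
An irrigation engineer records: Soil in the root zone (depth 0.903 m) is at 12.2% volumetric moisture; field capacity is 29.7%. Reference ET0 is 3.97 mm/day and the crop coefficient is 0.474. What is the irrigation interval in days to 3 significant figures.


Approach: apply soil-water budget scheduling, SMD = (FC-theta)/100*depth*1000; ETc = ET0*Kc; interval = SMD/ETc.
Step 1 — soil moisture deficit:
  SMD = (29.7 - 12.2)/100 * 0.903 * 1000 = 158.03 mm
Step 2 — daily crop ET (ETc = ET0*Kc):
  ETc = 3.97 * 0.474 = 1.8818 mm/day
Step 3 — irrigation interval (SMD/ETc):
  interval = 158.03 / 1.8818 = 84.0 days
Therefore the irrigation interval = 84.0 days.


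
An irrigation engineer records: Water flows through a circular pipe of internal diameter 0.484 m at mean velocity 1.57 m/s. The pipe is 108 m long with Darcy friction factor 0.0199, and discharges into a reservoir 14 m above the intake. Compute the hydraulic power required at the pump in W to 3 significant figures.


Approach: apply continuity + Darcy-Weisbach + hydraulic power, Q = A*v; hf = f*(L/D)*(v^2/(2g)); H = static + hf; P = rho*g*Q*H.
Step 1 — flow rate (continuity, Q = A*v):
  A = pi*(0.484/2)^2 = 0.18398 m^2
  Q = 0.18398 * 1.57 = 0.28886 m^3/s
Step 2 — friction head loss (Darcy-Weisbach):
  hf = 0.0199 * (108/0.484) * (1.57^2 / (2*9.81))
  hf = 0.55787 m
Step 3 — total head: H = 14 + 0.55787 = 14.558 m
Step 4 — hydraulic power (P = rho*g*Q*H):
  P = 1000 * 9.81 * 0.28886 * 14.558 = 41300 W
Therefore the hydraulic power required at the pump = 41300 W.


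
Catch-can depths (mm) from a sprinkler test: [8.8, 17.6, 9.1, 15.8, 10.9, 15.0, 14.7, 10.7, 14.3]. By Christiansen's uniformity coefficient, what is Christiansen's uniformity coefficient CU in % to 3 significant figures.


Approach: apply Christiansen's uniformity coefficient, CU = (1 - mean_abs_deviation/mean)*100.
mean = 12.989 mm
mean |d_i - mean| = 2.7679 mm
CU = (1 - 2.7679/12.989)*100 = 78.7 %
Therefore Christiansen's uniformity coefficient CU = 78.7 %.


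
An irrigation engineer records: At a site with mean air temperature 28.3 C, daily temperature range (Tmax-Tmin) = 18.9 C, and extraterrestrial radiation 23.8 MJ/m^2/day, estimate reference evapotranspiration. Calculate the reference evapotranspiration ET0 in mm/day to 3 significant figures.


Approach: apply the Hargreaves-Samani method, ET0 = 0.0023*(Tmean+17.8)*sqrt(Tmax-Tmin)*0.408*Ra.
ET0 = 0.0023*(28.3+17.8)*sqrt(18.9)*0.408*23.8 = 4.48 mm/day
Therefore the reference evapotranspiration ET0 = 4.48 mm/day.


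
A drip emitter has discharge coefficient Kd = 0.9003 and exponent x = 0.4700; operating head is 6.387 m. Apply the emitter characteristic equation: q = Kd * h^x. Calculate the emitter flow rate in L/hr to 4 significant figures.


q = 0.9003 * 6.387^0.4700 = 2.152 L/hr
Therefore the emitter flow rate = 2.152 L/hr.


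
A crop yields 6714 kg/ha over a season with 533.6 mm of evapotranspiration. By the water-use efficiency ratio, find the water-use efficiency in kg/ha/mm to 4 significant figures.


Approach: apply the water-use efficiency ratio, WUE = yield/ET.
WUE = 6714 / 533.6 = 12.58 kg/ha/mm
Therefore the water-use efficiency = 12.58 kg/ha/mm.


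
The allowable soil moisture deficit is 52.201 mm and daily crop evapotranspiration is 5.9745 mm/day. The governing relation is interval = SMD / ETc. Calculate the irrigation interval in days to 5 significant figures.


interval = 52.201 / 5.9745 = 8.7373 days
Therefore the irrigation interval = 8.7373 days.


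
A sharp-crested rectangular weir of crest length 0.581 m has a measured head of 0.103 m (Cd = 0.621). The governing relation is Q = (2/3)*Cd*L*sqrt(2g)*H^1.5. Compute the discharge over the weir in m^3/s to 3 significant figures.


Q = (2/3)*0.621*0.581*sqrt(2*9.81)*0.103^1.5 = 0.0352 m^3/s
Therefore the discharge over the weir = 0.0352 m^3/s.


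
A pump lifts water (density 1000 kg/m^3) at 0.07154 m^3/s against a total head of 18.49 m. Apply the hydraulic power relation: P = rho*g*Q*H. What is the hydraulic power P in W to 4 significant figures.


P = 1000 * 9.81 * 0.07154 * 18.49 = 12980 W
Therefore the hydraulic power P = 12980 W.


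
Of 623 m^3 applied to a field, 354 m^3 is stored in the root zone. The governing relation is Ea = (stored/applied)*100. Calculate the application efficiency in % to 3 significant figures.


Ea = (354/623)*100 = 56.8 %
Therefore the application efficiency = 56.8 %.


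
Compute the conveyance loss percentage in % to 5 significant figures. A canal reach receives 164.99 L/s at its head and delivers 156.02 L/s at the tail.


Approach: apply the conveyance loss ratio, loss% = ((Q_head - Q_tail)/Q_head)*100.
loss = ((164.99 - 156.02)/164.99)*100 = 5.4367 %
Therefore the conveyance loss percentage = 5.4367 %.


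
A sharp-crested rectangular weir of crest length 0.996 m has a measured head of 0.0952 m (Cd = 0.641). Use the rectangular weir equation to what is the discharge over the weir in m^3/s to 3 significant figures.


Approach: apply the rectangular weir equation, Q = (2/3)*Cd*L*sqrt(2g)*H^1.5.
Q = (2/3)*0.641*0.996*sqrt(2*9.81)*0.0952^1.5 = 0.0554 m^3/s
Therefore the discharge over the weir = 0.0554 m^3/s.


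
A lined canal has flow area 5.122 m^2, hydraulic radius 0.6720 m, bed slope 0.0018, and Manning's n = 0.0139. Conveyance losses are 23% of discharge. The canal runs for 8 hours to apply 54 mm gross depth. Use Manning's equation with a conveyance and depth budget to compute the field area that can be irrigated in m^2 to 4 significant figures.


Approach: apply Manning's equation with a conveyance and depth budget, Q = (1/n)*A*R^(2/3)*S^(1/2); Q_field = Q*(1-loss); Area = Q_field*t/(d/1000).
Step 1 — canal discharge (Manning's equation):
  Q = (1/0.0139) * 5.122 * 0.6720^(2/3) * 0.0018^(1/2) = 11.9943 m^3/s
Step 2 — delivered flow: Q_field = 11.9943*(1 - 23/100) = 9.23559 m^3/s
Step 3 — volume delivered: V = 9.23559 * 8*3600 = 265985 m^3
Step 4 — area served: A = V / (depth/1000) = 265985 / 0.054 = 4926000 m^2
Therefore the field area that can be irrigated = 4926000 m^2.


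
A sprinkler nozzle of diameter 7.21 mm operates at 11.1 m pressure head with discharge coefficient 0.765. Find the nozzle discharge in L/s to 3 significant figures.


Approach: apply the orifice equation, Q = Cd*A*sqrt(2*g*h), A = pi*(d/2)^2.
A = pi*(7.21e-3/2)^2 = 4.0828e-05 m^2
Q = 0.765 * 4.0828e-05 * sqrt(2*9.81*11.1) * 1000 = 0.461 L/s
Therefore the nozzle discharge = 0.461 L/s.


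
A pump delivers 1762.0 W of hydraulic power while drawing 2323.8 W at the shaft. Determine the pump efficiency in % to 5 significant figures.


Approach: apply the efficiency ratio, eta = (P_out/P_in)*100.
eta = (1762.0 / 2323.8) * 100 = 75.824 %
Therefore the pump efficiency = 75.824 %.


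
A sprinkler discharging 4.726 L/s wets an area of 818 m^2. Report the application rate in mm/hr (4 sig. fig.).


Approach: apply the application rate relation, rate = (Q/A)*3600.
rate = (4.726 / 818) * 3600 = 20.80 mm/hr
Therefore the application rate = 20.80 mm/hr.


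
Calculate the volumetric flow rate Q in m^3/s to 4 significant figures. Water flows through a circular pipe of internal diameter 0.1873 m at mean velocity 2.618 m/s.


Approach: apply the continuity equation for pipe flow, Q = A * v with A = pi*(D/2)^2.
A = pi*(0.1873/2)^2 = 0.0275528 m^2
Q = 0.0275528 * 2.618 = 0.07213 m^3/s
Therefore the volumetric flow rate Q = 0.07213 m^3/s.


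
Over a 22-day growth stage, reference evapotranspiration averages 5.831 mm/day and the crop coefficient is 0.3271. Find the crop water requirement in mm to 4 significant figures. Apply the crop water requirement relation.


Approach: apply the crop water requirement relation, CWR = ET0 * Kc * days.
CWR = 5.831 * 0.3271 * 22 = 41.96 mm
Therefore the crop water requirement = 41.96 mm.


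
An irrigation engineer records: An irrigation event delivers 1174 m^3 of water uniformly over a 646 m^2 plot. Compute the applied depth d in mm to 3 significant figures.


Approach: apply depth from volume over area, d = (V/A)*1000.
d = (1174 / 646) * 1000 = 1820 mm
Therefore the applied depth d = 1820 mm.


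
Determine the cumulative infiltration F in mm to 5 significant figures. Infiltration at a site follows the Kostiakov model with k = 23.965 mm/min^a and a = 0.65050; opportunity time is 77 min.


Approach: apply the Kostiakov infiltration equation, F = k*t^a.
F = 23.965 * 77^0.65050 = 404.33 mm
Therefore the cumulative infiltration F = 404.33 mm.


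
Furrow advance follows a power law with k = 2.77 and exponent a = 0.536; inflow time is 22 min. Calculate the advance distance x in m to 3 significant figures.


Approach: apply the power-law advance function, x = k*t^a.
x = 2.77 * 22^0.536 = 14.5 m
Therefore the advance distance x = 14.5 m.


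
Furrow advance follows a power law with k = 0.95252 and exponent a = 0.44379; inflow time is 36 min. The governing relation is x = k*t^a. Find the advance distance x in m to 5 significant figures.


x = 0.95252 * 36^0.44379 = 4.6725 m
Therefore the advance distance x = 4.6725 m.


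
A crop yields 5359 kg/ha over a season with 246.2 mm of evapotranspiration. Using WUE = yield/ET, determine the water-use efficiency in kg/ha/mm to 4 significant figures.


WUE = 5359 / 246.2 = 21.77 kg/ha/mm
Therefore the water-use efficiency = 21.77 kg/ha/mm.


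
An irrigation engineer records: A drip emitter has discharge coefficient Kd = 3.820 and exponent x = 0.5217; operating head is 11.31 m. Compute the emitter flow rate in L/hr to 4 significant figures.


Approach: apply the emitter characteristic equation, q = Kd * h^x.
q = 3.820 * 11.31^0.5217 = 13.54 L/hr
Therefore the emitter flow rate = 13.54 L/hr.


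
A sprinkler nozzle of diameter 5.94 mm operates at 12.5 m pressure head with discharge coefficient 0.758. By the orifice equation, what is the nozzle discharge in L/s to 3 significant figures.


Approach: apply the orifice equation, Q = Cd*A*sqrt(2*g*h), A = pi*(d/2)^2.
A = pi*(5.94e-3/2)^2 = 2.7712e-05 m^2
Q = 0.758 * 2.7712e-05 * sqrt(2*9.81*12.5) * 1000 = 0.329 L/s
Therefore the nozzle discharge = 0.329 L/s.


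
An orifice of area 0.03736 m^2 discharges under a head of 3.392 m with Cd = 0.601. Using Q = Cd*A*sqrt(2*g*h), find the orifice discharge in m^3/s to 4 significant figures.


Q = 0.601 * 0.03736 * sqrt(2*9.81*3.392) = 0.1832 m^3/s
Therefore the orifice discharge = 0.1832 m^3/s.


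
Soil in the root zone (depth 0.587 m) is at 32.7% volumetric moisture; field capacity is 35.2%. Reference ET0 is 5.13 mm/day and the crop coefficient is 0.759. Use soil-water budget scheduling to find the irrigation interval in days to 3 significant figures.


Approach: apply soil-water budget scheduling, SMD = (FC-theta)/100*depth*1000; ETc = ET0*Kc; interval = SMD/ETc.
Step 1 — soil moisture deficit:
  SMD = (35.2 - 32.7)/100 * 0.587 * 1000 = 14.675 mm
Step 2 — daily crop ET (ETc = ET0*Kc):
  ETc = 5.13 * 0.759 = 3.8937 mm/day
Step 3 — irrigation interval (SMD/ETc):
  interval = 14.675 / 3.8937 = 3.77 days
Therefore the irrigation interval = 3.77 days.


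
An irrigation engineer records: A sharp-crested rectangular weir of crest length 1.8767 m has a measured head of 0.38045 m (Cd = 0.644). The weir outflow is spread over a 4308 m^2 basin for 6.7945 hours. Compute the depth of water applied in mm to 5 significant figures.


Approach: apply the rectangular weir equation with a volume-to-depth conversion, Q = (2/3)*Cd*L*sqrt(2g)*H^1.5; d = Q*t/A * 1000.
Step 1 — weir discharge:
  Q = (2/3)*0.644*1.8767*sqrt(2*9.81)*0.38045^1.5 = 0.8375010 m^3/s
Step 2 — volume: V = 0.8375010 * 6.7945*3600 = 20485.44 m^3
Step 3 — depth: d = V/A * 1000 = 20485.44/4308 * 1000 = 4755.2 mm
Therefore the depth of water applied = 4755.2 mm.


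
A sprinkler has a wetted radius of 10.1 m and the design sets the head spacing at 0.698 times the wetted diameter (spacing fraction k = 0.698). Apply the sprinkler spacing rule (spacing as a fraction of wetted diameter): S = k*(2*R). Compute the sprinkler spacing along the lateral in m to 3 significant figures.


S = 0.698 * (2 * 10.1) = 14.1 m
Therefore the sprinkler spacing along the lateral = 14.1 m.


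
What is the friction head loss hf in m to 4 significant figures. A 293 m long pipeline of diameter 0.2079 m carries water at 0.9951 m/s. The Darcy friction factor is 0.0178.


Approach: apply the Darcy-Weisbach equation, hf = f*(L/D)*(v^2/(2g)).
hf = 0.0178 * (293/0.2079) * (0.9951^2 / (2*9.81))
hf = 1.266 m
Therefore the friction head loss hf = 1.266 m.


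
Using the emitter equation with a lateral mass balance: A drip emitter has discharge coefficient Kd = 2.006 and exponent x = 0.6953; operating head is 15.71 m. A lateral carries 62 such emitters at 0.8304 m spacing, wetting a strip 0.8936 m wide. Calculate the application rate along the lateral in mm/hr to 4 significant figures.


Approach: apply the emitter equation with a lateral mass balance, q = Kd*h^x; Q = n*q; rate = Q/(n*spacing*width).
Step 1 — single emitter flow (q = Kd*h^x):
  q = 2.006 * 15.71^0.6953 = 13.6155 L/hr
Step 2 — total lateral flow: Q = 62 * 13.6155 = 844.158 L/hr
Step 3 — wetted area: A = 62 * 0.8304 * 0.8936 = 46.0068 m^2
Step 4 — application rate: Q/A = 844.158/46.0068 = 18.35 mm/hr
Therefore the application rate along the lateral = 18.35 mm/hr.


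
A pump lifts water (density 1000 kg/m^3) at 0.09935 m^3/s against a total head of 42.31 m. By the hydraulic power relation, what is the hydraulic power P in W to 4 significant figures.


Approach: apply the hydraulic power relation, P = rho*g*Q*H.
P = 1000 * 9.81 * 0.09935 * 42.31 = 41240 W
Therefore the hydraulic power P = 41240 W.


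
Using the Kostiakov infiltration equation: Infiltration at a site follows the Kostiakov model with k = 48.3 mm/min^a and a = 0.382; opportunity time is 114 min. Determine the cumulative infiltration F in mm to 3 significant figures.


Approach: apply the Kostiakov infiltration equation, F = k*t^a.
F = 48.3 * 114^0.382 = 295 mm
Therefore the cumulative infiltration F = 295 mm.


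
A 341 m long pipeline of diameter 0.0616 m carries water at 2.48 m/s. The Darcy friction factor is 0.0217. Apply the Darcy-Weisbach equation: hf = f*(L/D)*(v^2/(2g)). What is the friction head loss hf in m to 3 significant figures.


hf = 0.0217 * (341/0.0616) * (2.48^2 / (2*9.81))
hf = 37.7 m
Therefore the friction head loss hf = 37.7 m.


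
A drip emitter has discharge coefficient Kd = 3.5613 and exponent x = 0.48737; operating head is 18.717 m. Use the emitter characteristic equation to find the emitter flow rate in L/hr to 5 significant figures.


Approach: apply the emitter characteristic equation, q = Kd * h^x.
q = 3.5613 * 18.717^0.48737 = 14.848 L/hr
Therefore the emitter flow rate = 14.848 L/hr.


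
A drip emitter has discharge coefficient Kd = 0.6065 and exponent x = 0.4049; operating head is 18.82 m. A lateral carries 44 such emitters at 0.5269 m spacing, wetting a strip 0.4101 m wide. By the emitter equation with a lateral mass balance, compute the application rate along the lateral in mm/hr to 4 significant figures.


Approach: apply the emitter equation with a lateral mass balance, q = Kd*h^x; Q = n*q; rate = Q/(n*spacing*width).
Step 1 — single emitter flow (q = Kd*h^x):
  q = 0.6065 * 18.82^0.4049 = 1.99033 L/hr
Step 2 — total lateral flow: Q = 44 * 1.99033 = 87.5744 L/hr
Step 3 — wetted area: A = 44 * 0.5269 * 0.4101 = 9.50759 m^2
Step 4 — application rate: Q/A = 87.5744/9.50759 = 9.211 mm/hr
Therefore the application rate along the lateral = 9.211 mm/hr.


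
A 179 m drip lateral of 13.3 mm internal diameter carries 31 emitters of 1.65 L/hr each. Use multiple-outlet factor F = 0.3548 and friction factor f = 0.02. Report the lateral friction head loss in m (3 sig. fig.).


Approach: apply Darcy-Weisbach with the multiple-outlet F-factor, Q = n*q/(3600*1000) m^3/s; v = Q/A; hf = F*f*(L/D)*(v^2/(2g)).
Q = 31*1.65/(3600*1000) = 1.4208e-05 m^3/s
A = pi*(13.3e-3/2)^2 = 1.3893e-04 m^2, so v = Q/A = 0.10227 m/s
hf = 0.3548*0.02*(179/0.0133)*(0.10227^2/(2*9.81)) = 0.0509 m
Therefore the lateral friction head loss = 0.0509 m.


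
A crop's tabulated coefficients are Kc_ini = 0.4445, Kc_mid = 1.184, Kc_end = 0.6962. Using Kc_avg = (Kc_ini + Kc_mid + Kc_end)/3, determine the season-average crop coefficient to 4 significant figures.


Kc_avg = (0.4445 + 1.184 + 0.6962)/3 = 0.7749
Therefore the season-average crop coefficient = 0.7749.


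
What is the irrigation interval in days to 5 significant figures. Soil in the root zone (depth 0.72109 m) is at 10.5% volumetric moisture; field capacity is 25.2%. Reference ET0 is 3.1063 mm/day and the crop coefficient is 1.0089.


Approach: apply soil-water budget scheduling, SMD = (FC-theta)/100*depth*1000; ETc = ET0*Kc; interval = SMD/ETc.
Step 1 — soil moisture deficit:
  SMD = (25.2 - 10.5)/100 * 0.72109 * 1000 = 106.0002 mm
Step 2 — daily crop ET (ETc = ET0*Kc):
  ETc = 3.1063 * 1.0089 = 3.133946 mm/day
Step 3 — irrigation interval (SMD/ETc):
  interval = 106.0002 / 3.133946 = 33.823 days
Therefore the irrigation interval = 33.823 days.


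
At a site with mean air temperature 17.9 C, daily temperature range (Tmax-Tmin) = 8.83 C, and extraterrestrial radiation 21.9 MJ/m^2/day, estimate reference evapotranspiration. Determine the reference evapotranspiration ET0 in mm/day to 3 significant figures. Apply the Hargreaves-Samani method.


Approach: apply the Hargreaves-Samani method, ET0 = 0.0023*(Tmean+17.8)*sqrt(Tmax-Tmin)*0.408*Ra.
ET0 = 0.0023*(17.9+17.8)*sqrt(8.83)*0.408*21.9 = 2.18 mm/day
Therefore the reference evapotranspiration ET0 = 2.18 mm/day.


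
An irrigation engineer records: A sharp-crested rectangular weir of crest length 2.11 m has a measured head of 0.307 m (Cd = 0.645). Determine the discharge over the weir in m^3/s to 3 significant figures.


Approach: apply the rectangular weir equation, Q = (2/3)*Cd*L*sqrt(2g)*H^1.5.
Q = (2/3)*0.645*2.11*sqrt(2*9.81)*0.307^1.5 = 0.684 m^3/s
Therefore the discharge over the weir = 0.684 m^3/s.


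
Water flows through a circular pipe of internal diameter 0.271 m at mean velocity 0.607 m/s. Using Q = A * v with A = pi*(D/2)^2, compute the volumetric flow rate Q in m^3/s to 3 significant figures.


A = pi*(0.271/2)^2 = 0.057680 m^2
Q = 0.057680 * 0.607 = 0.0350 m^3/s
Therefore the volumetric flow rate Q = 0.0350 m^3/s.


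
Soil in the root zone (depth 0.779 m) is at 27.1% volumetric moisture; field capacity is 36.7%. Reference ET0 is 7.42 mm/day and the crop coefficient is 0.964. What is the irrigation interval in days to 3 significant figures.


Approach: apply soil-water budget scheduling, SMD = (FC-theta)/100*depth*1000; ETc = ET0*Kc; interval = SMD/ETc.
Step 1 — soil moisture deficit:
  SMD = (36.7 - 27.1)/100 * 0.779 * 1000 = 74.784 mm
Step 2 — daily crop ET (ETc = ET0*Kc):
  ETc = 7.42 * 0.964 = 7.1529 mm/day
Step 3 — irrigation interval (SMD/ETc):
  interval = 74.784 / 7.1529 = 10.5 days
Therefore the irrigation interval = 10.5 days.


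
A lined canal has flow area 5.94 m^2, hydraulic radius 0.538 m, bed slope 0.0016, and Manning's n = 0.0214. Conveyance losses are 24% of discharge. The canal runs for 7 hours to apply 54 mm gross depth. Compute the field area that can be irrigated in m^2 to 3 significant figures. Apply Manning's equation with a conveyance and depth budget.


Approach: apply Manning's equation with a conveyance and depth budget, Q = (1/n)*A*R^(2/3)*S^(1/2); Q_field = Q*(1-loss); Area = Q_field*t/(d/1000).
Step 1 — canal discharge (Manning's equation):
  Q = (1/0.0214) * 5.94 * 0.538^(2/3) * 0.0016^(1/2) = 7.3444 m^3/s
Step 2 — delivered flow: Q_field = 7.3444*(1 - 24/100) = 5.5817 m^3/s
Step 3 — volume delivered: V = 5.5817 * 7*3600 = 140660 m^3
Step 4 — area served: A = V / (depth/1000) = 140660 / 0.054 = 2600000 m^2
Therefore the field area that can be irrigated = 2600000 m^2.


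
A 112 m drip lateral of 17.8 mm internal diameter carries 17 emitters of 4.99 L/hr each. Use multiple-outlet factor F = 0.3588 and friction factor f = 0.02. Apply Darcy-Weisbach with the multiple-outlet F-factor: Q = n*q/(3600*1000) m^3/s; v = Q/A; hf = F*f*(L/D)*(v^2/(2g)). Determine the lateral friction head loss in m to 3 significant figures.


Q = 17*4.99/(3600*1000) = 2.3564e-05 m^3/s
A = pi*(17.8e-3/2)^2 = 2.4885e-04 m^2, so v = Q/A = 0.094693 m/s
hf = 0.3588*0.02*(112/0.0178)*(0.094693^2/(2*9.81)) = 0.0206 m
Therefore the lateral friction head loss = 0.0206 m.


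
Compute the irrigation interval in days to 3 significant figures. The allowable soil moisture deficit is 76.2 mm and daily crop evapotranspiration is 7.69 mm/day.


Approach: apply the irrigation interval relation, interval = SMD / ETc.
interval = 76.2 / 7.69 = 9.91 days
Therefore the irrigation interval = 9.91 days.


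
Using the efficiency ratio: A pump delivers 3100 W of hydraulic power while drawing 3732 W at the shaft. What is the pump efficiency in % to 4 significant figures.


Approach: apply the efficiency ratio, eta = (P_out/P_in)*100.
eta = (3100 / 3732) * 100 = 83.07 %
Therefore the pump efficiency = 83.07 %.


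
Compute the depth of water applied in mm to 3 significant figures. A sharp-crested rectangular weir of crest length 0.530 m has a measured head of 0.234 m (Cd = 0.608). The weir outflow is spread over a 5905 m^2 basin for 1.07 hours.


Approach: apply the rectangular weir equation with a volume-to-depth conversion, Q = (2/3)*Cd*L*sqrt(2g)*H^1.5; d = Q*t/A * 1000.
Step 1 — weir discharge:
  Q = (2/3)*0.608*0.530*sqrt(2*9.81)*0.234^1.5 = 0.10771 m^3/s
Step 2 — volume: V = 0.10771 * 1.07*3600 = 414.90 m^3
Step 3 — depth: d = V/A * 1000 = 414.90/5905 * 1000 = 70.3 mm
Therefore the depth of water applied = 70.3 mm.


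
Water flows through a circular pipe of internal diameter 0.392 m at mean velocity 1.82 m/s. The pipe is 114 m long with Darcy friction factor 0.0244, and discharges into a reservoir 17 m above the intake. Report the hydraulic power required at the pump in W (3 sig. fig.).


Approach: apply continuity + Darcy-Weisbach + hydraulic power, Q = A*v; hf = f*(L/D)*(v^2/(2g)); H = static + hf; P = rho*g*Q*H.
Step 1 — flow rate (continuity, Q = A*v):
  A = pi*(0.392/2)^2 = 0.12069 m^2
  Q = 0.12069 * 1.82 = 0.21965 m^3/s
Step 2 — friction head loss (Darcy-Weisbach):
  hf = 0.0244 * (114/0.392) * (1.82^2 / (2*9.81))
  hf = 1.1980 m
Step 3 — total head: H = 17 + 1.1980 = 18.198 m
Step 4 — hydraulic power (P = rho*g*Q*H):
  P = 1000 * 9.81 * 0.21965 * 18.198 = 39200 W
Therefore the hydraulic power required at the pump = 39200 W.


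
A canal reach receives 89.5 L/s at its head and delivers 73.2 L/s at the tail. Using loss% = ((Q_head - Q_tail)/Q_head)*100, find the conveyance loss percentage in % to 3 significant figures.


loss = ((89.5 - 73.2)/89.5)*100 = 18.2 %
Therefore the conveyance loss percentage = 18.2 %.


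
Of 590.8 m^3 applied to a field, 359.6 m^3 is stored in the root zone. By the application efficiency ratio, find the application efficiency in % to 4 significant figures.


Approach: apply the application efficiency ratio, Ea = (stored/applied)*100.
Ea = (359.6/590.8)*100 = 60.87 %
Therefore the application efficiency = 60.87 %.


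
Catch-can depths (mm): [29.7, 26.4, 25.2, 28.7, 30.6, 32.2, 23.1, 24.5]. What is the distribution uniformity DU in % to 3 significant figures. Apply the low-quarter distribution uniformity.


Approach: apply the low-quarter distribution uniformity, DU = (mean of lowest quarter of readings / overall mean)*100.
sorted lowest 2 of 8: [23.1, 24.5] -> mean = 23.800 mm
overall mean = 27.550 mm
DU = (23.800/27.550)*100 = 86.4 %
Therefore the distribution uniformity DU = 86.4 %.


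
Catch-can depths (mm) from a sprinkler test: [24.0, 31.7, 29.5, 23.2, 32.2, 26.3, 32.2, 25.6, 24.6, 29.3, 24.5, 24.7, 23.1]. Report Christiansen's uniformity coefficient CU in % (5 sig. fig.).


Approach: apply Christiansen's uniformity coefficient, CU = (1 - mean_abs_deviation/mean)*100.
mean = 26.99231 mm
mean |d_i - mean| = 3.067456 mm
CU = (1 - 3.067456/26.99231)*100 = 88.636 %
Therefore Christiansen's uniformity coefficient CU = 88.636 %.


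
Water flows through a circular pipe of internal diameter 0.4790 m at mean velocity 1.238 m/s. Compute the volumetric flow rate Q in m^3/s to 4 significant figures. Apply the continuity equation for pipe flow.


Approach: apply the continuity equation for pipe flow, Q = A * v with A = pi*(D/2)^2.
A = pi*(0.4790/2)^2 = 0.180203 m^2
Q = 0.180203 * 1.238 = 0.2231 m^3/s
Therefore the volumetric flow rate Q = 0.2231 m^3/s.
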